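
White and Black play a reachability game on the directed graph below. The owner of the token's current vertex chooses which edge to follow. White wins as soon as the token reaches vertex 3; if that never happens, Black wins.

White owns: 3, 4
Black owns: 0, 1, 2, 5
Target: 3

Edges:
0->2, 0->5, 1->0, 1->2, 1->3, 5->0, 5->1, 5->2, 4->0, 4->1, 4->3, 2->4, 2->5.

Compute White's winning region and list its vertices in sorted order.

3, 4

A0 = {3}
A1: add {4} — 4 (White) has 4→3.
A2 = A1; e.g. 0 (Black) can still go to 2. Fixed point.
White's winning region = {3, 4}.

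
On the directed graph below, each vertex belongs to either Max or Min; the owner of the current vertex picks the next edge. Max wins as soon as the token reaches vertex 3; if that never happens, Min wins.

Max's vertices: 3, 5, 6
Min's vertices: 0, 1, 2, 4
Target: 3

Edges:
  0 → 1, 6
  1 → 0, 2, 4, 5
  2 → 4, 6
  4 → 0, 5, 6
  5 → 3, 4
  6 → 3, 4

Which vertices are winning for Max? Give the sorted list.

3, 5, 6

A0 = {3}
A1: add {5, 6} — 5 (Max) has 5→3; 6 (Max) has 6→3.
A2 = A1; e.g. 0 (Min) can still go to 1. Fixed point.
Max's winning region = {3, 5, 6}.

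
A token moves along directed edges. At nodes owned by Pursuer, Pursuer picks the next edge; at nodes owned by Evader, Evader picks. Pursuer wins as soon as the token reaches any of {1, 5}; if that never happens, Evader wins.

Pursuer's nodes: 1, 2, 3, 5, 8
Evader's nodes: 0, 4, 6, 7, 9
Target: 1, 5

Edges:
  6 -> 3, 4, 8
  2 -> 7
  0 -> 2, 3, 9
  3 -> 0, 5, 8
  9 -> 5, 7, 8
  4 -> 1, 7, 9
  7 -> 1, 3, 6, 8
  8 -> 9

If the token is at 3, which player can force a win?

A0 = {1, 5}
A1: add {3} — 3 (Pursuer) has 3→5.
A2 = A1; e.g. 0 (Evader) can still go to 2. Fixed point.
3 ∈ A1, so Pursuer can force the target.

Pursuer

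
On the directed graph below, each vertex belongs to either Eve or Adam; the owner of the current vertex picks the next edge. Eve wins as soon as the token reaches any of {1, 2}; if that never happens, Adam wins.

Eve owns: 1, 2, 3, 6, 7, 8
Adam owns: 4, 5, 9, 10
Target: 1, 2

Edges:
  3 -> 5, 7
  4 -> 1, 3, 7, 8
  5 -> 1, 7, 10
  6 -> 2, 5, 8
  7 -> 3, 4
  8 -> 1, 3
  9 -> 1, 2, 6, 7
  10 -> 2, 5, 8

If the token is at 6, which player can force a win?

A0 = {1, 2}
A1: add {6, 8} — 6 (Eve) has 6→2; 8 (Eve) has 8→1.
A2 = A1; e.g. 3 (Eve) has no edge into A1. Fixed point.
6 ∈ A1, so Eve can force the target.

Eve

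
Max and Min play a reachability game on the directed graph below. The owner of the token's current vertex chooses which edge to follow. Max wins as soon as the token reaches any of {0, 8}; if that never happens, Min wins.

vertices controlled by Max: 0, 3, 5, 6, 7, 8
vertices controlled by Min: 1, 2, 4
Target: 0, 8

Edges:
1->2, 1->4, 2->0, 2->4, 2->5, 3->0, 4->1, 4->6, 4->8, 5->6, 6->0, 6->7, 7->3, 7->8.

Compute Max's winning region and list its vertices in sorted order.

0, 3, 5, 6, 7, 8

A0 = {0, 8}
A1: add {3, 6, 7} — 3 (Max) has 3→0; 6 (Max) has 6→0; 7 (Max) has 7→8.
A2: add {5} — 5 (Max) has 5→6.
A3 = A2; e.g. 1 (Min) can still go to 2. Fixed point.
Max's winning region = {0, 3, 5, 6, 7, 8}.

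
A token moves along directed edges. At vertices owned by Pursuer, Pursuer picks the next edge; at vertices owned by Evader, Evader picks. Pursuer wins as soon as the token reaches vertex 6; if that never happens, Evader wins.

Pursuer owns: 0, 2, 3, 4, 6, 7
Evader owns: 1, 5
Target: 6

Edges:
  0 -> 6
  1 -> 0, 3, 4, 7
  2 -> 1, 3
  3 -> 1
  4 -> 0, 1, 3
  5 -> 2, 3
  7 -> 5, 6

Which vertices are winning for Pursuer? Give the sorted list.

A0 = {6}
A1: add {0, 7} — 0 (Pursuer) has 0→6; 7 (Pursuer) has 7→6.
A2: add {4} — 4 (Pursuer) has 4→0.
A3 = A2; e.g. 1 (Evader) can still go to 3. Fixed point.
Pursuer's winning region = {0, 4, 6, 7}.

0, 4, 6, 7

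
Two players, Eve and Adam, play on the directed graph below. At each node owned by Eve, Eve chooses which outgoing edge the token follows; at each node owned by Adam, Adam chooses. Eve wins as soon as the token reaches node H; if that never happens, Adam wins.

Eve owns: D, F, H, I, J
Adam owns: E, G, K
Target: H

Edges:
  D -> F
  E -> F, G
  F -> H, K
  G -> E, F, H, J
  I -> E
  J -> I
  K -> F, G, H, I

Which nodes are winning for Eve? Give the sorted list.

A0 = {H}
A1: add {F} — F (Eve) has F→H.
A2: add {D} — D (Eve) has D→F.
A3 = A2; e.g. E (Adam) can still go to G. Fixed point.
Eve's winning region = {D, F, H}.

D, F, H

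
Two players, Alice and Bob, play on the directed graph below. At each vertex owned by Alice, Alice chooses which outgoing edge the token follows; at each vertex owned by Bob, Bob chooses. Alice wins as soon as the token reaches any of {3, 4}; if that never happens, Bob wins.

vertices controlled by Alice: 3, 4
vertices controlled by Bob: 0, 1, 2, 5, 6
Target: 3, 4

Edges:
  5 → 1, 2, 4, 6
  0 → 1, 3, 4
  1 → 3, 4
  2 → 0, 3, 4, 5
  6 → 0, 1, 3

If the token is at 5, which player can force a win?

A0 = {3, 4}
A1: add {1} — 1 (Bob): all of {3, 4} already in.
A2: add {0} — 0 (Bob): all of {1, 3, 4} already in.
A3: add {6} — 6 (Bob): all of {0, 1, 3} already in.
A4 = A3; e.g. 2 (Bob) can still go to 5. Fixed point.
5 never enters the attractor, so Bob can avoid the target forever.

Bob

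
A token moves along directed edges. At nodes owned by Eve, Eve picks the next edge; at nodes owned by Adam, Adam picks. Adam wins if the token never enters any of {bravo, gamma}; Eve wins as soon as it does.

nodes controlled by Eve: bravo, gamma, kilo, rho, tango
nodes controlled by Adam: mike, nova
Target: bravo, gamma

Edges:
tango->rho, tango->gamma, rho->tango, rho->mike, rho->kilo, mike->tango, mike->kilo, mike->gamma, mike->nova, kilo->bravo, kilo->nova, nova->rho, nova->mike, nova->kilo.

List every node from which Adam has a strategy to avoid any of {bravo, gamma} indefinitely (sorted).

mike, nova

A0 = {bravo, gamma}
A1: add {kilo, tango} — tango (Eve) has tango→gamma; kilo (Eve) has kilo→bravo.
A2: add {rho} — rho (Eve) has rho→tango.
A3 = A2; e.g. mike (Adam) can still go to nova. Fixed point.
Eve's attractor = {bravo, gamma, kilo, rho, tango}; Adam avoids the target exactly from the complement.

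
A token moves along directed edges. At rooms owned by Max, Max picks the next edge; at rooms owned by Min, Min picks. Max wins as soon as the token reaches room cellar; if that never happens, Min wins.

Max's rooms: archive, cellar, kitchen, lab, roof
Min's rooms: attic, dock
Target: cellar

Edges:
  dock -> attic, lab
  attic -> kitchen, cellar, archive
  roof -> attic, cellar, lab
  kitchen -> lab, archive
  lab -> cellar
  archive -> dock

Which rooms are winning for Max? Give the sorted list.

cellar, kitchen, lab, roof

A0 = {cellar}
A1: add {lab, roof} — roof (Max) has roof→cellar; lab (Max) has lab→cellar.
A2: add {kitchen} — kitchen (Max) has kitchen→lab.
A3 = A2; e.g. dock (Min) can still go to attic. Fixed point.
Max's winning region = {cellar, kitchen, lab, roof}.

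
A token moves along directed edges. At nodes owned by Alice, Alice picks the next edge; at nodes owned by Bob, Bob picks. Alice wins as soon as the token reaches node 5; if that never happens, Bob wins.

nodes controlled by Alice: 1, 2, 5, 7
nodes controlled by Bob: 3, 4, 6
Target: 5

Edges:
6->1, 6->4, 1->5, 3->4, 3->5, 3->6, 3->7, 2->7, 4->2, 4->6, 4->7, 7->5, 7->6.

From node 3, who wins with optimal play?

Bob

A0 = {5}
A1: add {1, 7} — 1 (Alice) has 1→5; 7 (Alice) has 7→5.
A2: add {2} — 2 (Alice) has 2→7.
A3 = A2; e.g. 3 (Bob) can still go to 4. Fixed point.
3 never enters the attractor, so Bob can avoid the target forever.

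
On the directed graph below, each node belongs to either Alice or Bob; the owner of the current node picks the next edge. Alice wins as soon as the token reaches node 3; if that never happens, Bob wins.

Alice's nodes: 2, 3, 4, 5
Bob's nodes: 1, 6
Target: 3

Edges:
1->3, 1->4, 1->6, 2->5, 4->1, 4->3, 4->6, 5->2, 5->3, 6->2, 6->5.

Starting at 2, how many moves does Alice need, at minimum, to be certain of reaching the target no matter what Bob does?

2

A0 = {3}
A1: add {4, 5} — 4 (Alice) has 4→3; 5 (Alice) has 5→3.
A2: add {2} — 2 (Alice) has 2→5.
2 enters the attractor at level 2, so Alice can force the target in 2 moves from there.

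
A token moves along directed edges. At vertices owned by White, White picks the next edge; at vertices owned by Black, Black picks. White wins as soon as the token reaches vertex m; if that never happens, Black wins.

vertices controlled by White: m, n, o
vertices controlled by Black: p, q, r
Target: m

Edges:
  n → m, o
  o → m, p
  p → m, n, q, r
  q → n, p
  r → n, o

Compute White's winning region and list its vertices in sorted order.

A0 = {m}
A1: add {n, o} — n (White) has n→m; o (White) has o→m.
A2: add {r} — r (Black): all of {n, o} already in.
A3 = A2; e.g. p (Black) can still go to q. Fixed point.
White's winning region = {m, n, o, r}.

m, n, o, r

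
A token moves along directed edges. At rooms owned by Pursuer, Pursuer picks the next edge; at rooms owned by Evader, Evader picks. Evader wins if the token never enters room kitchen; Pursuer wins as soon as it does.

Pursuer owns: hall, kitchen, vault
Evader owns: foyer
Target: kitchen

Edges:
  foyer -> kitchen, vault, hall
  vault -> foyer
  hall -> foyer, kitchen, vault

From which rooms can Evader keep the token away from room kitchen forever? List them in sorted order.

foyer, vault

A0 = {kitchen}
A1: add {hall} — hall (Pursuer) has hall→kitchen.
A2 = A1; e.g. foyer (Evader) can still go to vault. Fixed point.
Pursuer's attractor = {hall, kitchen}; Evader avoids the target exactly from the complement.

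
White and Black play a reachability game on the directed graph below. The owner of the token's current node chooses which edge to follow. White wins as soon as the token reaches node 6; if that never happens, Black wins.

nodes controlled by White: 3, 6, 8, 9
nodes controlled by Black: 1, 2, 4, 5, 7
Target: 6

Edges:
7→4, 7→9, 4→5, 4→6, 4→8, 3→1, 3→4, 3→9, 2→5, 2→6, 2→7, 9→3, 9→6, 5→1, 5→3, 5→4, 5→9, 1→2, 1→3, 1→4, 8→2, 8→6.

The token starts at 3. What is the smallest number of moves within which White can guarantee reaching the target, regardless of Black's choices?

A0 = {6}
A1: add {8, 9} — 8 (White) has 8→6; 9 (White) has 9→6.
A2: add {3} — 3 (White) has 3→9.
A3 = A2; e.g. 1 (Black) can still go to 2. Fixed point.
3 enters the attractor at level 2, so White can force the target in 2 moves from there.

2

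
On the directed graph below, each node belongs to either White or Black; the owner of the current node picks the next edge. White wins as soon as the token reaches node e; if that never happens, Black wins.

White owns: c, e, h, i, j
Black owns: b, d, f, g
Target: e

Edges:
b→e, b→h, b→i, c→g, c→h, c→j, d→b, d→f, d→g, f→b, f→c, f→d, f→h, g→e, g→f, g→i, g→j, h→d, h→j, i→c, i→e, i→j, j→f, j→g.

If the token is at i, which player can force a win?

A0 = {e}
A1: add {i} — i (White) has i→e.
A2 = A1; e.g. b (Black) can still go to h. Fixed point.
i ∈ A1, so White can force the target.

White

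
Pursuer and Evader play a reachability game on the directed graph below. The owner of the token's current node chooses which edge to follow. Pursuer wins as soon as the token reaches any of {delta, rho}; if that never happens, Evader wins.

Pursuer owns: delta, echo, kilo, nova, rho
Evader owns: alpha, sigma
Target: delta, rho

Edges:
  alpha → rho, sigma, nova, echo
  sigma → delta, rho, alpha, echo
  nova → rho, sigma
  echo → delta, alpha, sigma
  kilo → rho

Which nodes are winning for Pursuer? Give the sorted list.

A0 = {delta, rho}
A1: add {echo, kilo, nova} — nova (Pursuer) has nova→rho; echo (Pursuer) has echo→delta; kilo (Pursuer) has kilo→rho.
A2 = A1; e.g. alpha (Evader) can still go to sigma. Fixed point.
Pursuer's winning region = {delta, echo, kilo, nova, rho}.

delta, echo, kilo, nova, rho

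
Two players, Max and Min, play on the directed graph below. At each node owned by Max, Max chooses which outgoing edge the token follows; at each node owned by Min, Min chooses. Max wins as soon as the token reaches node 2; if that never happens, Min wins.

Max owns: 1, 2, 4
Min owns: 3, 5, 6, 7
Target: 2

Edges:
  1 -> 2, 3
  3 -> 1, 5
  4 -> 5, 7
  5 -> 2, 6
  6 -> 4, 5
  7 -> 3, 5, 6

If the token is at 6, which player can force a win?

Min

A0 = {2}
A1: add {1} — 1 (Max) has 1→2.
A2 = A1; e.g. 3 (Min) can still go to 5. Fixed point.
6 never enters the attractor, so Min can avoid the target forever.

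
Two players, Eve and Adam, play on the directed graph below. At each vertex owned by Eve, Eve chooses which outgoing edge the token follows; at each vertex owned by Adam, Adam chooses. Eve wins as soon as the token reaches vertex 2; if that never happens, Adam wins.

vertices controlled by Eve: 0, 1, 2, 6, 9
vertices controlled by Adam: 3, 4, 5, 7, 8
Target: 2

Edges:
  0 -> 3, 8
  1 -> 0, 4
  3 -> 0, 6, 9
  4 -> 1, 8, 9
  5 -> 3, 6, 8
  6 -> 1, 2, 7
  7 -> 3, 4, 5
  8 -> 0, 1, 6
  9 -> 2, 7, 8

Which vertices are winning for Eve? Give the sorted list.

2, 6, 9

A0 = {2}
A1: add {6, 9} — 6 (Eve) has 6→2; 9 (Eve) has 9→2.
A2 = A1; e.g. 0 (Eve) has no edge into A1. Fixed point.
Eve's winning region = {2, 6, 9}.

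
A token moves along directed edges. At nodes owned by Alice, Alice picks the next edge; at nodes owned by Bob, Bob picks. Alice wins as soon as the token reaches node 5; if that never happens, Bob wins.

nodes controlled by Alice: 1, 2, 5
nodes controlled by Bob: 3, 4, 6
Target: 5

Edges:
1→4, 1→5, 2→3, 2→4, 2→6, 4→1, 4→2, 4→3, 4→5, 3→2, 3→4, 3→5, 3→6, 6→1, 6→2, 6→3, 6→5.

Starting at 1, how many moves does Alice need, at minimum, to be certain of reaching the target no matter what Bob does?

1

A0 = {5}
A1: add {1} — 1 (Alice) has 1→5.
A2 = A1; e.g. 2 (Alice) has no edge into A1. Fixed point.
1 enters the attractor at level 1, so Alice can force the target in 1 move from there.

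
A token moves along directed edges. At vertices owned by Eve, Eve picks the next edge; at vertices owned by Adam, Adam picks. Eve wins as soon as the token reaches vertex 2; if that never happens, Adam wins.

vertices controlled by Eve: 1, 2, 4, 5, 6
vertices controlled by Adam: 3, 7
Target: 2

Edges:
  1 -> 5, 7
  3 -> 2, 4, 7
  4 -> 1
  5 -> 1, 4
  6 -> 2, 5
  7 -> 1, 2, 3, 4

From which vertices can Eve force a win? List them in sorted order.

A0 = {2}
A1: add {6} — 6 (Eve) has 6→2.
A2 = A1; e.g. 1 (Eve) has no edge into A1. Fixed point.
Eve's winning region = {2, 6}.

2, 6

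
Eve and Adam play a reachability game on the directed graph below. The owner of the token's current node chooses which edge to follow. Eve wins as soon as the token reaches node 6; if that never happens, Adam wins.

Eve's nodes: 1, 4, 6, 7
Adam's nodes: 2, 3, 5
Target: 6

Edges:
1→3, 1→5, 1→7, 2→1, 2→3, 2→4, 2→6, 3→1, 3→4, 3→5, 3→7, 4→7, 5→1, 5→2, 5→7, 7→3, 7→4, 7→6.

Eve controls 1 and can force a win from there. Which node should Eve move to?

A0 = {6}
A1: add {7} — 7 (Eve) has 7→6.
A2: add {1, 4} — 1 (Eve) has 1→7; 4 (Eve) has 4→7.
A3 = A2; e.g. 2 (Adam) can still go to 3. Fixed point.
From 1, successor 7 is in the attractor (rank 1); the other successors 3, 5 are not.

7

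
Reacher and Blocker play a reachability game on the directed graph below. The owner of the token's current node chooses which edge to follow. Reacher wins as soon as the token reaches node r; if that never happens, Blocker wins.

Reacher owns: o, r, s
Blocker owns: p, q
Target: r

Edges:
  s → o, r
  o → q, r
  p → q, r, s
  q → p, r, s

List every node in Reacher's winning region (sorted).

o, r, s

A0 = {r}
A1: add {o, s} — o (Reacher) has o→r; s (Reacher) has s→r.
A2 = A1; e.g. p (Blocker) can still go to q. Fixed point.
Reacher's winning region = {o, r, s}.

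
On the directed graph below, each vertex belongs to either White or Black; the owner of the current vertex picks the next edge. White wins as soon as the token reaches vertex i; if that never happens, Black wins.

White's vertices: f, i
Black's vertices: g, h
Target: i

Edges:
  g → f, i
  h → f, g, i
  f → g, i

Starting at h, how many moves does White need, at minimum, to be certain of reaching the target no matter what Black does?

3

A0 = {i}
A1: add {f} — f (White) has f→i.
A2: add {g} — g (Black): all of {f, i} already in.
A3: add {h} — h (Black): all of {f, g, i} already in.
A3 = all vertices. Fixed point.
h enters the attractor at level 3, so White can force the target in 3 moves from there.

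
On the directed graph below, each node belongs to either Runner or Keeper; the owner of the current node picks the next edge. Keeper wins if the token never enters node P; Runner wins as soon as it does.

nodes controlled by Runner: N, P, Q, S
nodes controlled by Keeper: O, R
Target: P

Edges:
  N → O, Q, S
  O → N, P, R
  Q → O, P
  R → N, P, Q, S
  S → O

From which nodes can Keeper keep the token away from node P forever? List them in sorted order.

O, R, S

A0 = {P}
A1: add {Q} — Q (Runner) has Q→P.
A2: add {N} — N (Runner) has N→Q.
A3 = A2; e.g. O (Keeper) can still go to R. Fixed point.
Runner's attractor = {N, P, Q}; Keeper avoids the target exactly from the complement.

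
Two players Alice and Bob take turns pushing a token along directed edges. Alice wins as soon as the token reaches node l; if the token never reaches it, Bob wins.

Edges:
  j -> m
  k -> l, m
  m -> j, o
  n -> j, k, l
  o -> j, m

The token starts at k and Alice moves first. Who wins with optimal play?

Track states (vertex, player-to-move).
A0 = {(l,Alice), (l,Bob)}
A1: add {(k,Alice), (n,Alice)}.
(k,Alice) ∈ A1 ⇒ Alice forces the target.

Alice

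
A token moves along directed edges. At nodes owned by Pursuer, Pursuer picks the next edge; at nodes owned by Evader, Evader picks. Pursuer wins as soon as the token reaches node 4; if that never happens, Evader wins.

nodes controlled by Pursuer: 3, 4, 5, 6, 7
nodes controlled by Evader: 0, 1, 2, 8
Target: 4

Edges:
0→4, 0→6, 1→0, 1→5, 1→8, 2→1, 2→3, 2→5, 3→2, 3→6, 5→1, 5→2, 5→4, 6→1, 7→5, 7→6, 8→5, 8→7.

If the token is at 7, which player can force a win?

A0 = {4}
A1: add {5} — 5 (Pursuer) has 5→4.
A2: add {7} — 7 (Pursuer) has 7→5.
7 ∈ A2, so Pursuer can force the target.

Pursuer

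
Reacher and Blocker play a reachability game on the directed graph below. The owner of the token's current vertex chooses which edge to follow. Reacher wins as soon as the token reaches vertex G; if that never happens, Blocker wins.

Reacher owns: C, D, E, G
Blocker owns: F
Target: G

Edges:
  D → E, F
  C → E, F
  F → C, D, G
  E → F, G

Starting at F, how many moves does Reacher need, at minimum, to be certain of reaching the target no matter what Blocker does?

A0 = {G}
A1: add {E} — E (Reacher) has E→G.
A2: add {C, D} — C (Reacher) has C→E; D (Reacher) has D→E.
A3: add {F} — F (Blocker): all of {C, D, G} already in.
A3 = all vertices. Fixed point.
F enters the attractor at level 3, so Reacher can force the target in 3 moves from there.

3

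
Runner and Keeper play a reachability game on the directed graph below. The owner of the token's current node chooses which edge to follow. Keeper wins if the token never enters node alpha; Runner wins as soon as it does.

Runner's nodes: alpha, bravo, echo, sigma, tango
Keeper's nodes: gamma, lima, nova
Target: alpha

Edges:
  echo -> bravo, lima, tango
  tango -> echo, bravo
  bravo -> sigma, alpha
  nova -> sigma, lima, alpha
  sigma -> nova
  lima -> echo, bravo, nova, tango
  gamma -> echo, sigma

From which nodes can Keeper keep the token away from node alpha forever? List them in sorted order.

A0 = {alpha}
A1: add {bravo} — bravo (Runner) has bravo→alpha.
A2: add {echo, tango} — echo (Runner) has echo→bravo; tango (Runner) has tango→bravo.
A3 = A2; e.g. gamma (Keeper) can still go to sigma. Fixed point.
Runner's attractor = {alpha, bravo, echo, tango}; Keeper avoids the target exactly from the complement.

gamma, lima, nova, sigma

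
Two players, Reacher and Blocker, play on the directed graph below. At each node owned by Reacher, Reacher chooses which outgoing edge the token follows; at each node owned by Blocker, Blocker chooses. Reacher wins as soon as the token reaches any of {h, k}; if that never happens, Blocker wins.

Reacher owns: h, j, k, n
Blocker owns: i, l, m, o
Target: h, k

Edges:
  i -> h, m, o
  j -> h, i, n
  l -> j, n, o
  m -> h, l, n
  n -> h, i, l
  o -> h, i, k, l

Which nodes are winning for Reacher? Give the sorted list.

h, j, k, n

A0 = {h, k}
A1: add {j, n} — j (Reacher) has j→h; n (Reacher) has n→h.
A2 = A1; e.g. i (Blocker) can still go to m. Fixed point.
Reacher's winning region = {h, j, k, n}.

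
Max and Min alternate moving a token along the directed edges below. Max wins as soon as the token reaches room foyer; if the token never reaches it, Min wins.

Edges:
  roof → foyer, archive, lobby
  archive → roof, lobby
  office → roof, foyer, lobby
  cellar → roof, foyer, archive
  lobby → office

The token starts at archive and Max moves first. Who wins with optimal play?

Max

Track states (vertex, player-to-move).
A0 = {(foyer,Max), (foyer,Min)}
A1: add {(roof,Max), (office,Max), (cellar,Max)}.
A2: add {(lobby,Min)}.
A3: add {(archive,Max)}.
(archive,Max) ∈ A3 ⇒ Max forces the target.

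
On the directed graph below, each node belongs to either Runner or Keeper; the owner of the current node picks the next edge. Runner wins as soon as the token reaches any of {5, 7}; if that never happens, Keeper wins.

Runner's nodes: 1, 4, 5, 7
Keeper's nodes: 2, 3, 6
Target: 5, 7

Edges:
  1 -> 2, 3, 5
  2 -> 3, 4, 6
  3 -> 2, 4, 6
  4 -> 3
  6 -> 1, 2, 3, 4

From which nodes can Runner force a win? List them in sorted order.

1, 5, 7

A0 = {5, 7}
A1: add {1} — 1 (Runner) has 1→5.
A2 = A1; e.g. 2 (Keeper) can still go to 3. Fixed point.
Runner's winning region = {1, 5, 7}.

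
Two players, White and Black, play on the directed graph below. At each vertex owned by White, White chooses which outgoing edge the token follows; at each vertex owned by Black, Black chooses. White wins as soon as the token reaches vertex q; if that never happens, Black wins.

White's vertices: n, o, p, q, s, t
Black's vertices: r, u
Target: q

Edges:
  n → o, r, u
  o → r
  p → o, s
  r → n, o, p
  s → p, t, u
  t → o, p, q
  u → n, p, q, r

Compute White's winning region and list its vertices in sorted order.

p, q, s, t

A0 = {q}
A1: add {t} — t (White) has t→q.
A2: add {s} — s (White) has s→t.
A3: add {p} — p (White) has p→s.
A4 = A3; e.g. n (White) has no edge into A3. Fixed point.
White's winning region = {p, q, s, t}.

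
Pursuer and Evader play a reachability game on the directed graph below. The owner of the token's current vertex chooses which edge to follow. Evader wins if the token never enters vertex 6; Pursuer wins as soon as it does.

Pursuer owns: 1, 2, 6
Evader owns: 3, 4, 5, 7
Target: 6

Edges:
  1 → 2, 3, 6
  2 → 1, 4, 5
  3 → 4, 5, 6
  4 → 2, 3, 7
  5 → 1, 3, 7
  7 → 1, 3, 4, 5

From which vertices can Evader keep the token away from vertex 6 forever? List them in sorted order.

3, 4, 5, 7

A0 = {6}
A1: add {1} — 1 (Pursuer) has 1→6.
A2: add {2} — 2 (Pursuer) has 2→1.
A3 = A2; e.g. 3 (Evader) can still go to 4. Fixed point.
Pursuer's attractor = {1, 2, 6}; Evader avoids the target exactly from the complement.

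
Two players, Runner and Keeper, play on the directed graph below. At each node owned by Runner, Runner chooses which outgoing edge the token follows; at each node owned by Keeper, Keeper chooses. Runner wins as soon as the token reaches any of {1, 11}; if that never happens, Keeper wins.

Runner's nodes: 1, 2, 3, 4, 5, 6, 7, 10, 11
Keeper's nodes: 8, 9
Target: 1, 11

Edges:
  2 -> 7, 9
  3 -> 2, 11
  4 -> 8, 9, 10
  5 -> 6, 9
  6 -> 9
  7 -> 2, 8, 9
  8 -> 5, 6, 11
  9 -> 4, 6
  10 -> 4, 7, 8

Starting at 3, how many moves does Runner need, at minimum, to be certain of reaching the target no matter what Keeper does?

1

A0 = {1, 11}
A1: add {3} — 3 (Runner) has 3→11.
A2 = A1; e.g. 2 (Runner) has no edge into A1. Fixed point.
3 enters the attractor at level 1, so Runner can force the target in 1 move from there.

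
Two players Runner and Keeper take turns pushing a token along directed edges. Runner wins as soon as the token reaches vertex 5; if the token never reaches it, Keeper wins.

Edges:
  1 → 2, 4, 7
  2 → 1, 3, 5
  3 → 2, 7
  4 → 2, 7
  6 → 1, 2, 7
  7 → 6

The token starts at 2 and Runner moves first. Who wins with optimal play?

Track states (vertex, player-to-move).
A0 = {(5,Runner), (5,Keeper)}
A1: add {(2,Runner)}.
(2,Runner) ∈ A1 ⇒ Runner forces the target.

Runner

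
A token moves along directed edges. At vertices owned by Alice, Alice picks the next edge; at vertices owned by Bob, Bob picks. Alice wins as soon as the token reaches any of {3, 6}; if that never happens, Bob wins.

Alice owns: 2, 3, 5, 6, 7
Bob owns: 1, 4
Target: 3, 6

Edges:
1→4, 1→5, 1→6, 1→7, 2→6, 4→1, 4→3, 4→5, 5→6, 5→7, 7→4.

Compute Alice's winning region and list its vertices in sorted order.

A0 = {3, 6}
A1: add {2, 5} — 2 (Alice) has 2→6; 5 (Alice) has 5→6.
A2 = A1; e.g. 1 (Bob) can still go to 4. Fixed point.
Alice's winning region = {2, 3, 5, 6}.

2, 3, 5, 6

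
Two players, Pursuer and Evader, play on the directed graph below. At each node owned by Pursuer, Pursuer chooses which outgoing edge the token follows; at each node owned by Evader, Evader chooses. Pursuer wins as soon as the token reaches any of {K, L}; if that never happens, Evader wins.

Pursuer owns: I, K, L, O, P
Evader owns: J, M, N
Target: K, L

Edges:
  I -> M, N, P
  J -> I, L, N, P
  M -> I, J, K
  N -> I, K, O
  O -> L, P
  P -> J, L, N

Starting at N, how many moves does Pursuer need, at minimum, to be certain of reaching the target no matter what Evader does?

A0 = {K, L}
A1: add {O, P} — O (Pursuer) has O→L; P (Pursuer) has P→L.
A2: add {I} — I (Pursuer) has I→P.
A3: add {N} — N (Evader): all of {I, K, O} already in.
N enters the attractor at level 3, so Pursuer can force the target in 3 moves from there.

3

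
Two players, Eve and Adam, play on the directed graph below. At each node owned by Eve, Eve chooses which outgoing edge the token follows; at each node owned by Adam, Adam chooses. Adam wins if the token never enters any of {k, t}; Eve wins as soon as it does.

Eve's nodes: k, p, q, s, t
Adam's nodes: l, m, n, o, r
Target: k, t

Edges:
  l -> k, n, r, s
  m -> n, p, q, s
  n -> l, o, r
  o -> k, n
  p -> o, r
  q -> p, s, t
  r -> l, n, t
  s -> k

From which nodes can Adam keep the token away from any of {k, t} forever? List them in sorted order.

l, m, n, o, p, r

A0 = {k, t}
A1: add {q, s} — q (Eve) has q→t; s (Eve) has s→k.
A2 = A1; e.g. l (Adam) can still go to n. Fixed point.
Eve's attractor = {k, q, s, t}; Adam avoids the target exactly from the complement.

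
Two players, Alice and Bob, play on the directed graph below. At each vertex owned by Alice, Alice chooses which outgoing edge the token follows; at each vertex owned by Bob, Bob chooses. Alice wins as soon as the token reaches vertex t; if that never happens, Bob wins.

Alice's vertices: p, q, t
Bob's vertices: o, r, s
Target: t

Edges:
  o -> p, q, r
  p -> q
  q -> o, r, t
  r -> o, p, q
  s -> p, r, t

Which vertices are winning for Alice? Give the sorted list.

p, q, t

A0 = {t}
A1: add {q} — q (Alice) has q→t.
A2: add {p} — p (Alice) has p→q.
A3 = A2; e.g. o (Bob) can still go to r. Fixed point.
Alice's winning region = {p, q, t}.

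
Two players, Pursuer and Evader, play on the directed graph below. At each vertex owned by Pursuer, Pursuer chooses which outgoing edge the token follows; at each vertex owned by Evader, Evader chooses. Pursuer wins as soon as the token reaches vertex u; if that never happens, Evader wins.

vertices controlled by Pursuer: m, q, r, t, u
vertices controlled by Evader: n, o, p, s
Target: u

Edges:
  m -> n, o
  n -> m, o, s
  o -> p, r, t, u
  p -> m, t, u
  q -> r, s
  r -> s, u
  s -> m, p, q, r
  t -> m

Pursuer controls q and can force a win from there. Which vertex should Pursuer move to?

r

A0 = {u}
A1: add {r} — r (Pursuer) has r→u.
A2: add {q} — q (Pursuer) has q→r.
A3 = A2; e.g. m (Pursuer) has no edge into A2. Fixed point.
From q, successor r is in the attractor (rank 1); the other successor s is not.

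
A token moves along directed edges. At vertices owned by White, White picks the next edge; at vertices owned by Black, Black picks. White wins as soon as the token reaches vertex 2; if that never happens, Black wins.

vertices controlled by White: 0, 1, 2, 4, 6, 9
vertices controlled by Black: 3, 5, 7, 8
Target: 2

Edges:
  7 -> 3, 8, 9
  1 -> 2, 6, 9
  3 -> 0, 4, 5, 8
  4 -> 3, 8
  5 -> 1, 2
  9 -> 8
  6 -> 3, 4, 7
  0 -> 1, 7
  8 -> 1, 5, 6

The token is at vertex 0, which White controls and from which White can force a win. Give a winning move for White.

A0 = {2}
A1: add {1} — 1 (White) has 1→2.
A2: add {0, 5} — 0 (White) has 0→1; 5 (Black): all of {1, 2} already in.
A3 = A2; e.g. 3 (Black) can still go to 4. Fixed point.
From 0, successor 1 is in the attractor (rank 1); the other successor 7 is not.

1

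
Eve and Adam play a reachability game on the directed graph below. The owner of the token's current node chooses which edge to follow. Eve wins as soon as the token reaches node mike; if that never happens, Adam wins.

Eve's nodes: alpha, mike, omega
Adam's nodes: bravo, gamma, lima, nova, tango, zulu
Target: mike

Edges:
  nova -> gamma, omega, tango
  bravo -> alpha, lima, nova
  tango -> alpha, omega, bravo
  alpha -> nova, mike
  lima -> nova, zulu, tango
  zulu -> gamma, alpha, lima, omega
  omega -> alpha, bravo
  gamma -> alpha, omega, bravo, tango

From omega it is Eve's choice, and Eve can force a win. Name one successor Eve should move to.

A0 = {mike}
A1: add {alpha} — alpha (Eve) has alpha→mike.
A2: add {omega} — omega (Eve) has omega→alpha.
A3 = A2; e.g. gamma (Adam) can still go to bravo. Fixed point.
From omega, successor alpha is in the attractor (rank 1); the other successor bravo is not.

alpha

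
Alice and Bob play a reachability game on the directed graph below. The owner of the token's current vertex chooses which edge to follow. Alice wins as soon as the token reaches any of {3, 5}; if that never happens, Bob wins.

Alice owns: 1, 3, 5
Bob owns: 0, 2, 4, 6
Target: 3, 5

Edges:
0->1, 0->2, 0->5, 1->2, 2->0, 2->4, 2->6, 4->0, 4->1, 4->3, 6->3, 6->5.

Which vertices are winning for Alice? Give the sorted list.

A0 = {3, 5}
A1: add {6} — 6 (Bob): all of {3, 5} already in.
A2 = A1; e.g. 0 (Bob) can still go to 1. Fixed point.
Alice's winning region = {3, 5, 6}.

3, 5, 6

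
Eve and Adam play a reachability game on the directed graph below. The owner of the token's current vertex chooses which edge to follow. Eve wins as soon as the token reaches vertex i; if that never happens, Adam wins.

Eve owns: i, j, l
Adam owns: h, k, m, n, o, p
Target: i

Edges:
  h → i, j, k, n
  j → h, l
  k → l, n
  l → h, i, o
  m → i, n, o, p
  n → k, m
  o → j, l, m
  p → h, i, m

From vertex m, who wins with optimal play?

A0 = {i}
A1: add {l} — l (Eve) has l→i.
A2: add {j} — j (Eve) has j→l.
A3 = A2; e.g. h (Adam) can still go to k. Fixed point.
m never enters the attractor, so Adam can avoid the target forever.

Adam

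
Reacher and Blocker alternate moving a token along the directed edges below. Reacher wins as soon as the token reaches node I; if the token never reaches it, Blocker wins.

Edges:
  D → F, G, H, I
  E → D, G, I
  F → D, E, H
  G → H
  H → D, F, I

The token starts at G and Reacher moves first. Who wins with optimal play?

Blocker

Track states (vertex, player-to-move).
A0 = {(I,Reacher), (I,Blocker)}
A1: add {(D,Reacher), (E,Reacher), (H,Reacher)}.
A2: add {(F,Blocker), (G,Blocker)}.
A3 = A2; e.g. (D,Blocker) stays out. (G,Reacher) never enters ⇒ Blocker avoids the target.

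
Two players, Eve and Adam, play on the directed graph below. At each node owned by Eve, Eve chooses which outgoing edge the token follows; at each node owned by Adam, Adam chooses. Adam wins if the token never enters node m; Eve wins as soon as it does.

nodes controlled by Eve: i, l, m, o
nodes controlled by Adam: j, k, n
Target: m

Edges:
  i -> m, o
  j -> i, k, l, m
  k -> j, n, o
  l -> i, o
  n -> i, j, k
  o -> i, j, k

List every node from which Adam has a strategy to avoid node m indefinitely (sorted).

j, k, n

A0 = {m}
A1: add {i} — i (Eve) has i→m.
A2: add {l, o} — l (Eve) has l→i; o (Eve) has o→i.
A3 = A2; e.g. j (Adam) can still go to k. Fixed point.
Eve's attractor = {i, l, m, o}; Adam avoids the target exactly from the complement.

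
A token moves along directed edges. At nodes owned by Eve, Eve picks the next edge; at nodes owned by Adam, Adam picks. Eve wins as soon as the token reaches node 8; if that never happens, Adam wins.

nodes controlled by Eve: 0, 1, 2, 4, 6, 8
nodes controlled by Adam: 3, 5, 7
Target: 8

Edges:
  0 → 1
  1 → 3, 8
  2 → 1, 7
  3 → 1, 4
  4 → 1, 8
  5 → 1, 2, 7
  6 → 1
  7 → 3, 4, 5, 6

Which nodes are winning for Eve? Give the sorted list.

A0 = {8}
A1: add {1, 4} — 1 (Eve) has 1→8; 4 (Eve) has 4→8.
A2: add {0, 2, 3, 6} — 0 (Eve) has 0→1; 2 (Eve) has 2→1; 3 (Adam): all of {1, 4} already in; 6 (Eve) has 6→1.
A3 = A2; e.g. 5 (Adam) can still go to 7. Fixed point.
Eve's winning region = {0, 1, 2, 3, 4, 6, 8}.

0, 1, 2, 3, 4, 6, 8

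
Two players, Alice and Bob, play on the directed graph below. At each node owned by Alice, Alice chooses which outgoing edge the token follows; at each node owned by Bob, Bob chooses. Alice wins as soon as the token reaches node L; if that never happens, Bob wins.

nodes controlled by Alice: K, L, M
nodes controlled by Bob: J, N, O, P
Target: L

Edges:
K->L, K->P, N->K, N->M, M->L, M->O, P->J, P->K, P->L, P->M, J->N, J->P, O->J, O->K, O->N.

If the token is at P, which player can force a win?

A0 = {L}
A1: add {K, M} — K (Alice) has K→L; M (Alice) has M→L.
A2: add {N} — N (Bob): all of {K, M} already in.
A3 = A2; e.g. J (Bob) can still go to P. Fixed point.
P never enters the attractor, so Bob can avoid the target forever.

Bob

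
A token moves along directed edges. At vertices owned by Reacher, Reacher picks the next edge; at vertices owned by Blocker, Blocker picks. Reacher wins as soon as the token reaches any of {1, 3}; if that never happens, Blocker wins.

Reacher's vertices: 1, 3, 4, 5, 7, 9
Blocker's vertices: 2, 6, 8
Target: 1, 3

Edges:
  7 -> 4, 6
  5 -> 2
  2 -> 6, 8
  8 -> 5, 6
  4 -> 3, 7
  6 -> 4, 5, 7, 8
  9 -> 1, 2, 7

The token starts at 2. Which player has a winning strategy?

Blocker

A0 = {1, 3}
A1: add {4, 9} — 4 (Reacher) has 4→3; 9 (Reacher) has 9→1.
A2: add {7} — 7 (Reacher) has 7→4.
A3 = A2; e.g. 2 (Blocker) can still go to 6. Fixed point.
2 never enters the attractor, so Blocker can avoid the target forever.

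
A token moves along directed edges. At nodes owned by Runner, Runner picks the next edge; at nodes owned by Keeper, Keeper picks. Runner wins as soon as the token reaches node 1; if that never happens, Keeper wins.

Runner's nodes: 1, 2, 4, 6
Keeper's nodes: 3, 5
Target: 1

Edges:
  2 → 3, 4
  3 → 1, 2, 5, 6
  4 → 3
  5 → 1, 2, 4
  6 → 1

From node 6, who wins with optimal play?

Runner

A0 = {1}
A1: add {6} — 6 (Runner) has 6→1.
A2 = A1; e.g. 2 (Runner) has no edge into A1. Fixed point.
6 ∈ A1, so Runner can force the target.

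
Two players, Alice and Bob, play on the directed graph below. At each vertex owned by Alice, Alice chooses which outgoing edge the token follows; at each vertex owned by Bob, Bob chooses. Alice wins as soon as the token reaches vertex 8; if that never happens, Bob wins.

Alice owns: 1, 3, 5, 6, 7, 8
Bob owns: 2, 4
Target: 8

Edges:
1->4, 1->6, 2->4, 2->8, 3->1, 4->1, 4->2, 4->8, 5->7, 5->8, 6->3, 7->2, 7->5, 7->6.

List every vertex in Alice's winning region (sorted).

5, 7, 8

A0 = {8}
A1: add {5} — 5 (Alice) has 5→8.
A2: add {7} — 7 (Alice) has 7→5.
A3 = A2; e.g. 1 (Alice) has no edge into A2. Fixed point.
Alice's winning region = {5, 7, 8}.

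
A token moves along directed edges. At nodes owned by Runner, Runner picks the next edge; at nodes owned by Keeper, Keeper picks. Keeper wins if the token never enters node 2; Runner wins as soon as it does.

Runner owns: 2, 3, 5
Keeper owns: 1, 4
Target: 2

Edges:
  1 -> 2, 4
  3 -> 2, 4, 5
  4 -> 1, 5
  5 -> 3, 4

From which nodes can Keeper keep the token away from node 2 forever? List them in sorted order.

A0 = {2}
A1: add {3} — 3 (Runner) has 3→2.
A2: add {5} — 5 (Runner) has 5→3.
A3 = A2; e.g. 1 (Keeper) can still go to 4. Fixed point.
Runner's attractor = {2, 3, 5}; Keeper avoids the target exactly from the complement.

1, 4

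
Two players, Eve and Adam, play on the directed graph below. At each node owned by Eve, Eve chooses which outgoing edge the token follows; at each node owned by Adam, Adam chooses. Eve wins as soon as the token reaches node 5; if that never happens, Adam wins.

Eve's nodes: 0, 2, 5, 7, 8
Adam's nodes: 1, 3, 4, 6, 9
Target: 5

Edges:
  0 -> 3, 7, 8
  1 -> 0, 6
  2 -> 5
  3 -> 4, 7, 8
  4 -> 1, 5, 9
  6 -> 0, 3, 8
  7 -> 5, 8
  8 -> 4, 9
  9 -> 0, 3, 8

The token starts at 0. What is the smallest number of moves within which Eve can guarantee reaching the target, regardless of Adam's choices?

A0 = {5}
A1: add {2, 7} — 2 (Eve) has 2→5; 7 (Eve) has 7→5.
A2: add {0} — 0 (Eve) has 0→7.
A3 = A2; e.g. 1 (Adam) can still go to 6. Fixed point.
0 enters the attractor at level 2, so Eve can force the target in 2 moves from there.

2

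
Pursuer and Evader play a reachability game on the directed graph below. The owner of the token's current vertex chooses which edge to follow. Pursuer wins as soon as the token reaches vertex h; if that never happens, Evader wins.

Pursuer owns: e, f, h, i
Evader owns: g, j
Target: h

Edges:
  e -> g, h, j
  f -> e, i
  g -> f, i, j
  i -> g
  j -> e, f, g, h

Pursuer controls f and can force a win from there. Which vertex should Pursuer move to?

A0 = {h}
A1: add {e} — e (Pursuer) has e→h.
A2: add {f} — f (Pursuer) has f→e.
A3 = A2; e.g. g (Evader) can still go to i. Fixed point.
From f, successor e is in the attractor (rank 1); the other successor i is not.

e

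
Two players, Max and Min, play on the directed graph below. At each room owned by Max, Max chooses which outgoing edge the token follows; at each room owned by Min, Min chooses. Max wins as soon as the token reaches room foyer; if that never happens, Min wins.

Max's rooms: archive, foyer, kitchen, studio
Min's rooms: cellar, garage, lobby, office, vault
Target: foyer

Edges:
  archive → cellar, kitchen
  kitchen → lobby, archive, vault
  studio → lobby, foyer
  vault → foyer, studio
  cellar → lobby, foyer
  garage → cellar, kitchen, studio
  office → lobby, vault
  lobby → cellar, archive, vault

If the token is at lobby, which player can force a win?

Min

A0 = {foyer}
A1: add {studio} — studio (Max) has studio→foyer.
A2: add {vault} — vault (Min): all of {foyer, studio} already in.
A3: add {kitchen} — kitchen (Max) has kitchen→vault.
A4: add {archive} — archive (Max) has archive→kitchen.
A5 = A4; e.g. cellar (Min) can still go to lobby. Fixed point.
lobby never enters the attractor, so Min can avoid the target forever.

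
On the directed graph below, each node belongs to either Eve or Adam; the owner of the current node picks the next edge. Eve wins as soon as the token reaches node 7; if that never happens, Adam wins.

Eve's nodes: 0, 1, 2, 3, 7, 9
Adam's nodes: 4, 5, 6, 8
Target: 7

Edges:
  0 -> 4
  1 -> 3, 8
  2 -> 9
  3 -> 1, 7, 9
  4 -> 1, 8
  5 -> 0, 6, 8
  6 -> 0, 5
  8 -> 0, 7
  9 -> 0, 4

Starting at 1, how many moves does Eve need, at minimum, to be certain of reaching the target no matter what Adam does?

2

A0 = {7}
A1: add {3} — 3 (Eve) has 3→7.
A2: add {1} — 1 (Eve) has 1→3.
A3 = A2; e.g. 0 (Eve) has no edge into A2. Fixed point.
1 enters the attractor at level 2, so Eve can force the target in 2 moves from there.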